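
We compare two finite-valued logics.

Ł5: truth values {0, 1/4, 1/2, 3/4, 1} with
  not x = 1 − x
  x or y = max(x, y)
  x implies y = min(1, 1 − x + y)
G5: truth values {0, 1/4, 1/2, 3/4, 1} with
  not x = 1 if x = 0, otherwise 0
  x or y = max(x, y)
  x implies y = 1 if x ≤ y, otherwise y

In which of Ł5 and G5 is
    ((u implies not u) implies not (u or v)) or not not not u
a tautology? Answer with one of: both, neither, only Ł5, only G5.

only G5

In Ł5: at u = 1/4, v = 0 the value is 3/4 — not a tautology.
In G5: every assignment gives 1 — tautology.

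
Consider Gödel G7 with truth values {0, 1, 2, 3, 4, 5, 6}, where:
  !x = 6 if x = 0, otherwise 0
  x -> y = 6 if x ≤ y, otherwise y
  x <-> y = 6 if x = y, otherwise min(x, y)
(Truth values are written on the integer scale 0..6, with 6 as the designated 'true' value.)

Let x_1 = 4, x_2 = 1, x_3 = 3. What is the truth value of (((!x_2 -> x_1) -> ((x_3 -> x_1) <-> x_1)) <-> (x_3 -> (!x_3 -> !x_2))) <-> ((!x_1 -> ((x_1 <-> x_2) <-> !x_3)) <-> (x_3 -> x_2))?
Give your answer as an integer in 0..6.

1

!x_2 = !1 = 0
!x_2 -> x_1 = 0 -> 4 = 6
x_3 -> x_1 = 3 -> 4 = 6
(x_3 -> x_1) <-> x_1 = 6 <-> 4 = 4
(!x_2 -> x_1) -> ((x_3 -> x_1) <-> x_1) = 6 -> 4 = 4
!x_3 = !3 = 0
!x_2 = !1 = 0
!x_3 -> !x_2 = 0 -> 0 = 6
x_3 -> (!x_3 -> !x_2) = 3 -> 6 = 6
((!x_2 -> x_1) -> ((x_3 -> x_1) <-> x_1)) <-> (x_3 -> (!x_3 -> !x_2)) = 4 <-> 6 = 4
!x_1 = !4 = 0
x_1 <-> x_2 = 4 <-> 1 = 1
!x_3 = !3 = 0
(x_1 <-> x_2) <-> !x_3 = 1 <-> 0 = 0
!x_1 -> ((x_1 <-> x_2) <-> !x_3) = 0 -> 0 = 6
x_3 -> x_2 = 3 -> 1 = 1
(!x_1 -> ((x_1 <-> x_2) <-> !x_3)) <-> (x_3 -> x_2) = 6 <-> 1 = 1
(((!x_2 -> x_1) -> ((x_3 -> x_1) <-> x_1)) <-> (x_3 -> (!x_3 -> !x_2))) <-> ((!x_1 -> ((x_1 <-> x_2) <-> !x_3)) <-> (x_3 -> x_2)) = 4 <-> 1 = 1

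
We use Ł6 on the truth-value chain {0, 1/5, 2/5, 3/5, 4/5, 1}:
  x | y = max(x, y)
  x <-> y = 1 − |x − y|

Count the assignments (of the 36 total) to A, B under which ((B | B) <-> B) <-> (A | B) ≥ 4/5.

20

value 1: 11 assignments (counts)
value 4/5: 9 assignments (counts)
value 3/5: 7 assignments
value 2/5: 5 assignments
value 1/5: 3 assignments
value 0: 1 assignment
So 20 of the 36 assignments meet the threshold.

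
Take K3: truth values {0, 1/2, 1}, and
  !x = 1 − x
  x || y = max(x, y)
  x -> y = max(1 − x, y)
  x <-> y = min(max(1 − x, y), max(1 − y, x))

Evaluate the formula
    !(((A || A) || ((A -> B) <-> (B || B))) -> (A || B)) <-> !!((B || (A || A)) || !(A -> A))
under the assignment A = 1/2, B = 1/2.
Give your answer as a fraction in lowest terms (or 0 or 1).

1/2

A || A = 1/2 || 1/2 = 1/2
A -> B = 1/2 -> 1/2 = 1/2
B || B = 1/2 || 1/2 = 1/2
(A -> B) <-> (B || B) = 1/2 <-> 1/2 = 1/2
(A || A) || ((A -> B) <-> (B || B)) = 1/2 || 1/2 = 1/2
A || B = 1/2 || 1/2 = 1/2
((A || A) || ((A -> B) <-> (B || B))) -> (A || B) = 1/2 -> 1/2 = 1/2
!(((A || A) || ((A -> B) <-> (B || B))) -> (A || B)) = !1/2 = 1/2
A || A = 1/2 || 1/2 = 1/2
B || (A || A) = 1/2 || 1/2 = 1/2
A -> A = 1/2 -> 1/2 = 1/2
!(A -> A) = !1/2 = 1/2
(B || (A || A)) || !(A -> A) = 1/2 || 1/2 = 1/2
!((B || (A || A)) || !(A -> A)) = !1/2 = 1/2
!!((B || (A || A)) || !(A -> A)) = !1/2 = 1/2
!(((A || A) || ((A -> B) <-> (B || B))) -> (A || B)) <-> !!((B || (A || A)) || !(A -> A)) = 1/2 <-> 1/2 = 1/2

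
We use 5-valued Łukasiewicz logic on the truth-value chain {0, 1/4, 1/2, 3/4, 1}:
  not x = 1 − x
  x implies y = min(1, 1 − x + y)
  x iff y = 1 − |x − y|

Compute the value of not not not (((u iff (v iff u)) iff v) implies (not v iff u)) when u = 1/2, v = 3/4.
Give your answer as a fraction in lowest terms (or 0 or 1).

v iff u = 3/4 iff 1/2 = 3/4
u iff (v iff u) = 1/2 iff 3/4 = 3/4
(u iff (v iff u)) iff v = 3/4 iff 3/4 = 1
not v = not 3/4 = 1/4
not v iff u = 1/4 iff 1/2 = 3/4
((u iff (v iff u)) iff v) implies (not v iff u) = 1 implies 3/4 = 3/4
not (((u iff (v iff u)) iff v) implies (not v iff u)) = not 3/4 = 1/4
not not (((u iff (v iff u)) iff v) implies (not v iff u)) = not 1/4 = 3/4
not not not (((u iff (v iff u)) iff v) implies (not v iff u)) = not 3/4 = 1/4

1/4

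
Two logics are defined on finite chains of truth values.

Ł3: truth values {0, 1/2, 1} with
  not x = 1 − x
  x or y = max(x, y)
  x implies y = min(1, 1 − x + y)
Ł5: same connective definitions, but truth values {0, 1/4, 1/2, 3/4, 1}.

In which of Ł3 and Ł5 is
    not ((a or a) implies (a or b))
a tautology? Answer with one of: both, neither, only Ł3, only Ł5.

In Ł3: at a = 0, b = 0 the value is 0 — not a tautology.
In Ł5: at a = 0, b = 0 the value is 0 — not a tautology.

neither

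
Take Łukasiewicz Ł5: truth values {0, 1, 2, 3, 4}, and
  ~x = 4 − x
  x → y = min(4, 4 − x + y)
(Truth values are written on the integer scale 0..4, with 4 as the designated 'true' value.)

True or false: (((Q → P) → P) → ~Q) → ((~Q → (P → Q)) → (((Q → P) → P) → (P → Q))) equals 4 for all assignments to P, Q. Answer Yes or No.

Yes

At P = 1, Q = 1, for instance:
Q → P = 1 → 1 = 4
(Q → P) → P = 4 → 1 = 1
~Q = ~1 = 3
((Q → P) → P) → ~Q = 1 → 3 = 4
P → Q = 1 → 1 = 4
~Q → (P → Q) = 3 → 4 = 4
((Q → P) → P) → (P → Q) = 1 → 4 = 4
(~Q → (P → Q)) → (((Q → P) → P) → (P → Q)) = 4 → 4 = 4
(((Q → P) → P) → ~Q) → ((~Q → (P → Q)) → (((Q → P) → P) → (P → Q))) = 4 → 4 = 4
and checking the remaining 24 assignments likewise gives ≥ 4 in every case.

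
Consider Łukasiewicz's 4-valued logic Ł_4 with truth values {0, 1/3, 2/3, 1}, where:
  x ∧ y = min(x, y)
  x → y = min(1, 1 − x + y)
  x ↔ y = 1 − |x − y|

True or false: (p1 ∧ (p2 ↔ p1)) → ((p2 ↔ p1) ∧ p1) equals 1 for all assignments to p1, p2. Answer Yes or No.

Yes

p1 = 0, p2 = 0 ↦ 1
p1 = 0, p2 = 1/3 ↦ 1
p1 = 0, p2 = 2/3 ↦ 1
p1 = 0, p2 = 1 ↦ 1
p1 = 1/3, p2 = 0 ↦ 1
p1 = 1/3, p2 = 1/3 ↦ 1
p1 = 1/3, p2 = 2/3 ↦ 1
p1 = 1/3, p2 = 1 ↦ 1
p1 = 2/3, p2 = 0 ↦ 1
p1 = 2/3, p2 = 1/3 ↦ 1
p1 = 2/3, p2 = 2/3 ↦ 1
p1 = 2/3, p2 = 1 ↦ 1
p1 = 1, p2 = 0 ↦ 1
p1 = 1, p2 = 1/3 ↦ 1
p1 = 1, p2 = 2/3 ↦ 1
p1 = 1, p2 = 1 ↦ 1
Every assignment gives a value ≥ 1.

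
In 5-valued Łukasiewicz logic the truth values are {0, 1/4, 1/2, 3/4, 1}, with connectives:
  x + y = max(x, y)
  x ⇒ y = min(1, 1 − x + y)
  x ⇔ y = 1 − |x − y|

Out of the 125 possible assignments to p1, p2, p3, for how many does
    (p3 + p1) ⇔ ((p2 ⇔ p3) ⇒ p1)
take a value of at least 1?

55

value 1: 55 assignments (counts)
value 3/4: 43 assignments
value 1/2: 18 assignments
value 1/4: 7 assignments
value 0: 2 assignments
So 55 of the 125 assignments meet the threshold.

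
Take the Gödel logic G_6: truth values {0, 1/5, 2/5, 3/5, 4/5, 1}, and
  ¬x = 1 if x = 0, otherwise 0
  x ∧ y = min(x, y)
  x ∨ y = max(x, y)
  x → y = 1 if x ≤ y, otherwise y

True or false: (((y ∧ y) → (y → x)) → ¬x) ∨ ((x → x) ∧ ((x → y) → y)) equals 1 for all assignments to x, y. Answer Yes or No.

No

Counterexample: take x = 1/5, y = 1/5.
y ∧ y = 1/5 ∧ 1/5 = 1/5
y → x = 1/5 → 1/5 = 1
(y ∧ y) → (y → x) = 1/5 → 1 = 1
¬x = ¬1/5 = 0
((y ∧ y) → (y → x)) → ¬x = 1 → 0 = 0
x → x = 1/5 → 1/5 = 1
x → y = 1/5 → 1/5 = 1
(x → y) → y = 1 → 1/5 = 1/5
(x → x) ∧ ((x → y) → y) = 1 ∧ 1/5 = 1/5
(((y ∧ y) → (y → x)) → ¬x) ∨ ((x → x) ∧ ((x → y) → y)) = 0 ∨ 1/5 = 1/5
This gives 1/5 ≠ 1.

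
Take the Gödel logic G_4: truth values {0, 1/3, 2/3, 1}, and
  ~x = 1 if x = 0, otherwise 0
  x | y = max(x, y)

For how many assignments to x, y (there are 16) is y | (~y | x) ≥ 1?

10

x = 0, y = 0 ↦ 1  ≥
x = 0, y = 1/3 ↦ 1/3  <
x = 0, y = 2/3 ↦ 2/3  <
x = 0, y = 1 ↦ 1  ≥
x = 1/3, y = 0 ↦ 1  ≥
x = 1/3, y = 1/3 ↦ 1/3  <
x = 1/3, y = 2/3 ↦ 2/3  <
x = 1/3, y = 1 ↦ 1  ≥
x = 2/3, y = 0 ↦ 1  ≥
x = 2/3, y = 1/3 ↦ 2/3  <
x = 2/3, y = 2/3 ↦ 2/3  <
x = 2/3, y = 1 ↦ 1  ≥
x = 1, y = 0 ↦ 1  ≥
x = 1, y = 1/3 ↦ 1  ≥
x = 1, y = 2/3 ↦ 1  ≥
x = 1, y = 1 ↦ 1  ≥
So 10 of the 16 assignments meet the threshold.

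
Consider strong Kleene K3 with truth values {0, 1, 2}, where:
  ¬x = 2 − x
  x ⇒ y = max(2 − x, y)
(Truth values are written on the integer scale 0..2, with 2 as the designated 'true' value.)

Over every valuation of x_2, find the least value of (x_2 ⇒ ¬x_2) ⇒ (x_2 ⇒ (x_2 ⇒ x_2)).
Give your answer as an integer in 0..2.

1

Take x_2 = 1:
¬x_2 = ¬1 = 1
x_2 ⇒ ¬x_2 = 1 ⇒ 1 = 1
x_2 ⇒ x_2 = 1 ⇒ 1 = 1
x_2 ⇒ (x_2 ⇒ x_2) = 1 ⇒ 1 = 1
(x_2 ⇒ ¬x_2) ⇒ (x_2 ⇒ (x_2 ⇒ x_2)) = 1 ⇒ 1 = 1
No assignment yields a value below 1, so this is the minimum.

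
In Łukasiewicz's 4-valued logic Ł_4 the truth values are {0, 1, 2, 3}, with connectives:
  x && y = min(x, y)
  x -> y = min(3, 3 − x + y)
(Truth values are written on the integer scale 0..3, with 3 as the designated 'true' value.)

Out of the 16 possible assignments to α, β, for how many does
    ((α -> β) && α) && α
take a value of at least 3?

α = 0, β = 0 ↦ 0  <
α = 0, β = 1 ↦ 0  <
α = 0, β = 2 ↦ 0  <
α = 0, β = 3 ↦ 0  <
α = 1, β = 0 ↦ 1  <
α = 1, β = 1 ↦ 1  <
α = 1, β = 2 ↦ 1  <
α = 1, β = 3 ↦ 1  <
α = 2, β = 0 ↦ 1  <
α = 2, β = 1 ↦ 2  <
α = 2, β = 2 ↦ 2  <
α = 2, β = 3 ↦ 2  <
α = 3, β = 0 ↦ 0  <
α = 3, β = 1 ↦ 1  <
α = 3, β = 2 ↦ 2  <
α = 3, β = 3 ↦ 3  ≥
So 1 of the 16 assignments meets the threshold.

1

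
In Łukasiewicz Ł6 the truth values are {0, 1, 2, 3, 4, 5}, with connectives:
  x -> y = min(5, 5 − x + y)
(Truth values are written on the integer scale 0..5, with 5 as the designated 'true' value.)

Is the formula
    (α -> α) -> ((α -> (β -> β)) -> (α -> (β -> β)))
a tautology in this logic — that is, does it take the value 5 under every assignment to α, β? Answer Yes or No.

At α = 1, β = 2, for instance:
α -> α = 1 -> 1 = 5
β -> β = 2 -> 2 = 5
α -> (β -> β) = 1 -> 5 = 5
α -> (β -> β) = 1 -> 5 = 5
(α -> (β -> β)) -> (α -> (β -> β)) = 5 -> 5 = 5
(α -> α) -> ((α -> (β -> β)) -> (α -> (β -> β))) = 5 -> 5 = 5
and checking the remaining 35 assignments likewise gives ≥ 5 in every case.

Yes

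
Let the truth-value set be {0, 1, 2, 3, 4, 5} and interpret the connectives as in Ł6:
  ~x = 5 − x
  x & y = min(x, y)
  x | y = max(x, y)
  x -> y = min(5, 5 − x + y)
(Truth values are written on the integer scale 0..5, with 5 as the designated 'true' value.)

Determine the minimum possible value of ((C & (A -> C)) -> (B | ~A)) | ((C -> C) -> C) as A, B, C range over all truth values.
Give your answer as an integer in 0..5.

Take A = 4, B = 0, C = 3:
A -> C = 4 -> 3 = 4
C & (A -> C) = 3 & 4 = 3
~A = ~4 = 1
B | ~A = 0 | 1 = 1
(C & (A -> C)) -> (B | ~A) = 3 -> 1 = 3
C -> C = 3 -> 3 = 5
(C -> C) -> C = 5 -> 3 = 3
((C & (A -> C)) -> (B | ~A)) | ((C -> C) -> C) = 3 | 3 = 3
No assignment yields a value below 3, so this is the minimum.

3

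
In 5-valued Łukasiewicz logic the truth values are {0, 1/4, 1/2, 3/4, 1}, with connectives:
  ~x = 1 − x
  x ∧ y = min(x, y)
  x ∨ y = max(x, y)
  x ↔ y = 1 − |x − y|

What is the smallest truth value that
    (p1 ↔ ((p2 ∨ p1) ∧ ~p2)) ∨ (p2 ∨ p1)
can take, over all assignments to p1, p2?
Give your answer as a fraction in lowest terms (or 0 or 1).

1/2

Take p1 = 0, p2 = 1/2:
p2 ∨ p1 = 1/2 ∨ 0 = 1/2
~p2 = ~1/2 = 1/2
(p2 ∨ p1) ∧ ~p2 = 1/2 ∧ 1/2 = 1/2
p1 ↔ ((p2 ∨ p1) ∧ ~p2) = 0 ↔ 1/2 = 1/2
p2 ∨ p1 = 1/2 ∨ 0 = 1/2
(p1 ↔ ((p2 ∨ p1) ∧ ~p2)) ∨ (p2 ∨ p1) = 1/2 ∨ 1/2 = 1/2
No assignment yields a value below 1/2, so this is the minimum.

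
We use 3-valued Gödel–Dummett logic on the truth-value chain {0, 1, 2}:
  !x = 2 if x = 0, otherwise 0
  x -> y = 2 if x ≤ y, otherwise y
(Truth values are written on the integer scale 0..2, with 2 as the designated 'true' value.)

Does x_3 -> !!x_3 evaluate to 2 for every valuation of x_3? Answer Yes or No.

x_3 = 0 ↦ 2
x_3 = 1 ↦ 2
x_3 = 2 ↦ 2
Every assignment gives a value ≥ 2.

Yes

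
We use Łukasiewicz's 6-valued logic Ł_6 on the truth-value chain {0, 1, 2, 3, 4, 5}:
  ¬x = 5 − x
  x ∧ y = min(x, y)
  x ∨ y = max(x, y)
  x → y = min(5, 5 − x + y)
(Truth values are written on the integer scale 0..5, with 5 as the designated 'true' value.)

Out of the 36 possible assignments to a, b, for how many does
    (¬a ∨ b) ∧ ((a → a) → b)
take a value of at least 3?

value 5: 6 assignments (counts)
value 4: 6 assignments (counts)
value 3: 6 assignments (counts)
value 2: 6 assignments
value 1: 6 assignments
value 0: 6 assignments
So 18 of the 36 assignments meet the threshold.

18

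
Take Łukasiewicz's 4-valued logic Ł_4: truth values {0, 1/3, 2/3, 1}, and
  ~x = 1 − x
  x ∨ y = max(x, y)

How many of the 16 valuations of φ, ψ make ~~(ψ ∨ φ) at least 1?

φ = 0, ψ = 0 ↦ 0  <
φ = 0, ψ = 1/3 ↦ 1/3  <
φ = 0, ψ = 2/3 ↦ 2/3  <
φ = 0, ψ = 1 ↦ 1  ≥
φ = 1/3, ψ = 0 ↦ 1/3  <
φ = 1/3, ψ = 1/3 ↦ 1/3  <
φ = 1/3, ψ = 2/3 ↦ 2/3  <
φ = 1/3, ψ = 1 ↦ 1  ≥
φ = 2/3, ψ = 0 ↦ 2/3  <
φ = 2/3, ψ = 1/3 ↦ 2/3  <
φ = 2/3, ψ = 2/3 ↦ 2/3  <
φ = 2/3, ψ = 1 ↦ 1  ≥
φ = 1, ψ = 0 ↦ 1  ≥
φ = 1, ψ = 1/3 ↦ 1  ≥
φ = 1, ψ = 2/3 ↦ 1  ≥
φ = 1, ψ = 1 ↦ 1  ≥
So 7 of the 16 assignments meet the threshold.

7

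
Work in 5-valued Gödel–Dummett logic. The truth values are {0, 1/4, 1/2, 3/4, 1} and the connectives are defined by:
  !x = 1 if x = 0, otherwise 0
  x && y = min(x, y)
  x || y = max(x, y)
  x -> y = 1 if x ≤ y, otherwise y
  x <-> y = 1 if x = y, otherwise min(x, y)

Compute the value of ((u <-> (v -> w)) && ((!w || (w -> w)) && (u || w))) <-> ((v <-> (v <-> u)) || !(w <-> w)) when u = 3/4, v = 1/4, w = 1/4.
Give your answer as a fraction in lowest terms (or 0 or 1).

v -> w = 1/4 -> 1/4 = 1
u <-> (v -> w) = 3/4 <-> 1 = 3/4
!w = !1/4 = 0
w -> w = 1/4 -> 1/4 = 1
!w || (w -> w) = 0 || 1 = 1
u || w = 3/4 || 1/4 = 3/4
(!w || (w -> w)) && (u || w) = 1 && 3/4 = 3/4
(u <-> (v -> w)) && ((!w || (w -> w)) && (u || w)) = 3/4 && 3/4 = 3/4
v <-> u = 1/4 <-> 3/4 = 1/4
v <-> (v <-> u) = 1/4 <-> 1/4 = 1
w <-> w = 1/4 <-> 1/4 = 1
!(w <-> w) = !1 = 0
(v <-> (v <-> u)) || !(w <-> w) = 1 || 0 = 1
((u <-> (v -> w)) && ((!w || (w -> w)) && (u || w))) <-> ((v <-> (v <-> u)) || !(w <-> w)) = 3/4 <-> 1 = 3/4

3/4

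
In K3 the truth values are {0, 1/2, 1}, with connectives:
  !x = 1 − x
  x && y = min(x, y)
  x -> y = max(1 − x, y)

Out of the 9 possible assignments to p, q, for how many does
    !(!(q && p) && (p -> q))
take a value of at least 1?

p = 0, q = 0 ↦ 0  <
p = 0, q = 1/2 ↦ 0  <
p = 0, q = 1 ↦ 0  <
p = 1/2, q = 0 ↦ 1/2  <
p = 1/2, q = 1/2 ↦ 1/2  <
p = 1/2, q = 1 ↦ 1/2  <
p = 1, q = 0 ↦ 1  ≥
p = 1, q = 1/2 ↦ 1/2  <
p = 1, q = 1 ↦ 1  ≥
So 2 of the 9 assignments meet the threshold.

2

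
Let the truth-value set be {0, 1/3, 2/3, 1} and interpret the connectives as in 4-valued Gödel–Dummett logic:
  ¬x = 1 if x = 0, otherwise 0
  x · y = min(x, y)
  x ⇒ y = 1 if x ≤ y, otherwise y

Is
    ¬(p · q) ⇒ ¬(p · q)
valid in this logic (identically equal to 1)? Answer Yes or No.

p = 0, q = 0 ↦ 1
p = 0, q = 1/3 ↦ 1
p = 0, q = 2/3 ↦ 1
p = 0, q = 1 ↦ 1
p = 1/3, q = 0 ↦ 1
p = 1/3, q = 1/3 ↦ 1
p = 1/3, q = 2/3 ↦ 1
p = 1/3, q = 1 ↦ 1
p = 2/3, q = 0 ↦ 1
p = 2/3, q = 1/3 ↦ 1
p = 2/3, q = 2/3 ↦ 1
p = 2/3, q = 1 ↦ 1
p = 1, q = 0 ↦ 1
p = 1, q = 1/3 ↦ 1
p = 1, q = 2/3 ↦ 1
p = 1, q = 1 ↦ 1
Every assignment gives a value ≥ 1.

Yes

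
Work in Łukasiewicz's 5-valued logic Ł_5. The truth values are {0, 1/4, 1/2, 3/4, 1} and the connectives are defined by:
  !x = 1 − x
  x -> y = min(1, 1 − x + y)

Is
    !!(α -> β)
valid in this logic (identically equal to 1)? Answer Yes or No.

No

Counterexample: take α = 1/4, β = 0.
α -> β = 1/4 -> 0 = 3/4
!(α -> β) = !3/4 = 1/4
!!(α -> β) = !1/4 = 3/4
This gives 3/4 ≠ 1.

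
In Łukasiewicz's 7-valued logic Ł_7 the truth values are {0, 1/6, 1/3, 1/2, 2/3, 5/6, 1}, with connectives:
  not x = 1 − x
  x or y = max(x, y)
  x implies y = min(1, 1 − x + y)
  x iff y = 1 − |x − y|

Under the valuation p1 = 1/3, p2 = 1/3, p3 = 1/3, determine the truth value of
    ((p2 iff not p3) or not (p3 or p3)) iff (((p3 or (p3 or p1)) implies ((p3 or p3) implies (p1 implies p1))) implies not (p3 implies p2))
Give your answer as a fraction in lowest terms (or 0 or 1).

not p3 = not 1/3 = 2/3
p2 iff not p3 = 1/3 iff 2/3 = 2/3
p3 or p3 = 1/3 or 1/3 = 1/3
not (p3 or p3) = not 1/3 = 2/3
(p2 iff not p3) or not (p3 or p3) = 2/3 or 2/3 = 2/3
p3 or p1 = 1/3 or 1/3 = 1/3
p3 or (p3 or p1) = 1/3 or 1/3 = 1/3
p3 or p3 = 1/3 or 1/3 = 1/3
p1 implies p1 = 1/3 implies 1/3 = 1
(p3 or p3) implies (p1 implies p1) = 1/3 implies 1 = 1
(p3 or (p3 or p1)) implies ((p3 or p3) implies (p1 implies p1)) = 1/3 implies 1 = 1
p3 implies p2 = 1/3 implies 1/3 = 1
not (p3 implies p2) = not 1 = 0
((p3 or (p3 or p1)) implies ((p3 or p3) implies (p1 implies p1))) implies not (p3 implies p2) = 1 implies 0 = 0
((p2 iff not p3) or not (p3 or p3)) iff (((p3 or (p3 or p1)) implies ((p3 or p3) implies (p1 implies p1))) implies not (p3 implies p2)) = 2/3 iff 0 = 1/3

1/3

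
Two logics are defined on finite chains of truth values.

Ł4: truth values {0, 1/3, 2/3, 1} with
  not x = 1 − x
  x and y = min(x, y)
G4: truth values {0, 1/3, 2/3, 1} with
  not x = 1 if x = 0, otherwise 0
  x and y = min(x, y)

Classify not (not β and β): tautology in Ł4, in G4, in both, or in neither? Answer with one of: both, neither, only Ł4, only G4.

In Ł4: at β = 1/3 the value is 2/3 — not a tautology.
In G4: every assignment gives 1 — tautology.

only G4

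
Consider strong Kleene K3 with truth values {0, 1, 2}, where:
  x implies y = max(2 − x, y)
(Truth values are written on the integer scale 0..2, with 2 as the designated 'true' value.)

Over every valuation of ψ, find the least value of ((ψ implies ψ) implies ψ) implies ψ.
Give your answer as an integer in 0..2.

Take ψ = 1:
ψ implies ψ = 1 implies 1 = 1
(ψ implies ψ) implies ψ = 1 implies 1 = 1
((ψ implies ψ) implies ψ) implies ψ = 1 implies 1 = 1
No assignment yields a value below 1, so this is the minimum.

1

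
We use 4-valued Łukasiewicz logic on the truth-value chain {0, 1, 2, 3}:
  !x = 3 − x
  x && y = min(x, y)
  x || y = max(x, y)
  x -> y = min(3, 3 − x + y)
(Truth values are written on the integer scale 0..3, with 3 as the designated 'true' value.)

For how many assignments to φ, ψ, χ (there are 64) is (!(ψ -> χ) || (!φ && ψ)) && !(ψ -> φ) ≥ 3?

4

value 3: 4 assignments (counts)
value 2: 8 assignments
value 1: 12 assignments
value 0: 40 assignments
So 4 of the 64 assignments meet the threshold.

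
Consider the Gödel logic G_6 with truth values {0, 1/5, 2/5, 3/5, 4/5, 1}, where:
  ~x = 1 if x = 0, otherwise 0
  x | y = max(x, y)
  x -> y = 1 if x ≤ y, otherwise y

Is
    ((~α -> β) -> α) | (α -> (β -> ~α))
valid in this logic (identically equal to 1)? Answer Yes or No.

Counterexample: take α = 1/5, β = 1/5.
~α = ~1/5 = 0
~α -> β = 0 -> 1/5 = 1
(~α -> β) -> α = 1 -> 1/5 = 1/5
~α = ~1/5 = 0
β -> ~α = 1/5 -> 0 = 0
α -> (β -> ~α) = 1/5 -> 0 = 0
((~α -> β) -> α) | (α -> (β -> ~α)) = 1/5 | 0 = 1/5
This gives 1/5 ≠ 1.

No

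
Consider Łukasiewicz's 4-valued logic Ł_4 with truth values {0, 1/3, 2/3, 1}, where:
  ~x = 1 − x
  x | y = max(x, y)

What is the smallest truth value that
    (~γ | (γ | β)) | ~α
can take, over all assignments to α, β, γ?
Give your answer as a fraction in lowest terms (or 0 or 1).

Take α = 1/3, β = 0, γ = 1/3:
~γ = ~1/3 = 2/3
γ | β = 1/3 | 0 = 1/3
~γ | (γ | β) = 2/3 | 1/3 = 2/3
~α = ~1/3 = 2/3
(~γ | (γ | β)) | ~α = 2/3 | 2/3 = 2/3
No assignment yields a value below 2/3, so this is the minimum.

2/3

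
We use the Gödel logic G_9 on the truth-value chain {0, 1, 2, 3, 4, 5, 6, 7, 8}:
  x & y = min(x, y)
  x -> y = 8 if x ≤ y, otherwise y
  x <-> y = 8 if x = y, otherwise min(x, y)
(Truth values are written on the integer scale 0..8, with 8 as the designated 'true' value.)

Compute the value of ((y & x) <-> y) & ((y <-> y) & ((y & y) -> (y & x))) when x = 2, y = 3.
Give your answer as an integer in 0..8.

y & x = 3 & 2 = 2
(y & x) <-> y = 2 <-> 3 = 2
y <-> y = 3 <-> 3 = 8
y & y = 3 & 3 = 3
y & x = 3 & 2 = 2
(y & y) -> (y & x) = 3 -> 2 = 2
(y <-> y) & ((y & y) -> (y & x)) = 8 & 2 = 2
((y & x) <-> y) & ((y <-> y) & ((y & y) -> (y & x))) = 2 & 2 = 2

2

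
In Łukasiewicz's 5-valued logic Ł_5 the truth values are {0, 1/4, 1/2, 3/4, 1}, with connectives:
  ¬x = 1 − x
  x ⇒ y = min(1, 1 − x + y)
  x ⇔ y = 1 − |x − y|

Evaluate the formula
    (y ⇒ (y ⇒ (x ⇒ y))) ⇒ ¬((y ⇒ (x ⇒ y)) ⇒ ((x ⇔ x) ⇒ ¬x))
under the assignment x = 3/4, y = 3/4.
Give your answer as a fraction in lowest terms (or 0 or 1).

3/4

x ⇒ y = 3/4 ⇒ 3/4 = 1
y ⇒ (x ⇒ y) = 3/4 ⇒ 1 = 1
y ⇒ (y ⇒ (x ⇒ y)) = 3/4 ⇒ 1 = 1
x ⇒ y = 3/4 ⇒ 3/4 = 1
y ⇒ (x ⇒ y) = 3/4 ⇒ 1 = 1
x ⇔ x = 3/4 ⇔ 3/4 = 1
¬x = ¬3/4 = 1/4
(x ⇔ x) ⇒ ¬x = 1 ⇒ 1/4 = 1/4
(y ⇒ (x ⇒ y)) ⇒ ((x ⇔ x) ⇒ ¬x) = 1 ⇒ 1/4 = 1/4
¬((y ⇒ (x ⇒ y)) ⇒ ((x ⇔ x) ⇒ ¬x)) = ¬1/4 = 3/4
(y ⇒ (y ⇒ (x ⇒ y))) ⇒ ¬((y ⇒ (x ⇒ y)) ⇒ ((x ⇔ x) ⇒ ¬x)) = 1 ⇒ 3/4 = 3/4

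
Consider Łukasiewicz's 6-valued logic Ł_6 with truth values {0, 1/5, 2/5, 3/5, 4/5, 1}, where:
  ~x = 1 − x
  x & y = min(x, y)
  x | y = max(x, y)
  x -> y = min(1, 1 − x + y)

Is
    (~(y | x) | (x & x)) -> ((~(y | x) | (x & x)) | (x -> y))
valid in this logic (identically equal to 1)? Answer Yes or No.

At x = 2/5, y = 4/5, for instance:
y | x = 4/5 | 2/5 = 4/5
~(y | x) = ~4/5 = 1/5
x & x = 2/5 & 2/5 = 2/5
~(y | x) | (x & x) = 1/5 | 2/5 = 2/5
x -> y = 2/5 -> 4/5 = 1
(~(y | x) | (x & x)) | (x -> y) = 2/5 | 1 = 1
(~(y | x) | (x & x)) -> ((~(y | x) | (x & x)) | (x -> y)) = 2/5 -> 1 = 1
and checking the remaining 35 assignments likewise gives ≥ 1 in every case.

Yes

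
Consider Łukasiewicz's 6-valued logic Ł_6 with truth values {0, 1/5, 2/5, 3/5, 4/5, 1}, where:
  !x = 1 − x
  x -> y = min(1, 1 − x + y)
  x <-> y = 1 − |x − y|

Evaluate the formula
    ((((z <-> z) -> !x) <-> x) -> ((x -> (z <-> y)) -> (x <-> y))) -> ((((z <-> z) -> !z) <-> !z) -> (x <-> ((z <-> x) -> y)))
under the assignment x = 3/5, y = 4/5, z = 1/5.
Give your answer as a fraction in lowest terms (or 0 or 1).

z <-> z = 1/5 <-> 1/5 = 1
!x = !3/5 = 2/5
(z <-> z) -> !x = 1 -> 2/5 = 2/5
((z <-> z) -> !x) <-> x = 2/5 <-> 3/5 = 4/5
z <-> y = 1/5 <-> 4/5 = 2/5
x -> (z <-> y) = 3/5 -> 2/5 = 4/5
x <-> y = 3/5 <-> 4/5 = 4/5
(x -> (z <-> y)) -> (x <-> y) = 4/5 -> 4/5 = 1
(((z <-> z) -> !x) <-> x) -> ((x -> (z <-> y)) -> (x <-> y)) = 4/5 -> 1 = 1
z <-> z = 1/5 <-> 1/5 = 1
!z = !1/5 = 4/5
(z <-> z) -> !z = 1 -> 4/5 = 4/5
!z = !1/5 = 4/5
((z <-> z) -> !z) <-> !z = 4/5 <-> 4/5 = 1
z <-> x = 1/5 <-> 3/5 = 3/5
(z <-> x) -> y = 3/5 -> 4/5 = 1
x <-> ((z <-> x) -> y) = 3/5 <-> 1 = 3/5
(((z <-> z) -> !z) <-> !z) -> (x <-> ((z <-> x) -> y)) = 1 -> 3/5 = 3/5
((((z <-> z) -> !x) <-> x) -> ((x -> (z <-> y)) -> (x <-> y))) -> ((((z <-> z) -> !z) <-> !z) -> (x <-> ((z <-> x) -> y))) = 1 -> 3/5 = 3/5

3/5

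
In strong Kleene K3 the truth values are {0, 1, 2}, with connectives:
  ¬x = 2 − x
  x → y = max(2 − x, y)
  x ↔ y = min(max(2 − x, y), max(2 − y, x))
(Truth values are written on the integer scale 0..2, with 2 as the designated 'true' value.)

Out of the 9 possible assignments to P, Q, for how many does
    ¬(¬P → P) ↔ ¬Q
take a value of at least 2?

2

P = 0, Q = 0 ↦ 2  ≥
P = 0, Q = 1 ↦ 1  <
P = 0, Q = 2 ↦ 0  <
P = 1, Q = 0 ↦ 1  <
P = 1, Q = 1 ↦ 1  <
P = 1, Q = 2 ↦ 1  <
P = 2, Q = 0 ↦ 0  <
P = 2, Q = 1 ↦ 1  <
P = 2, Q = 2 ↦ 2  ≥
So 2 of the 9 assignments meet the threshold.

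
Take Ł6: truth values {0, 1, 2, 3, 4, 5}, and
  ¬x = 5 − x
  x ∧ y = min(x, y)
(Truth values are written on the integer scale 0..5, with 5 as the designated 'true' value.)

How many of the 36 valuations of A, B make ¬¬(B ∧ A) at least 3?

9

value 5: 1 assignment (counts)
value 4: 3 assignments (counts)
value 3: 5 assignments (counts)
value 2: 7 assignments
value 1: 9 assignments
value 0: 11 assignments
So 9 of the 36 assignments meet the threshold.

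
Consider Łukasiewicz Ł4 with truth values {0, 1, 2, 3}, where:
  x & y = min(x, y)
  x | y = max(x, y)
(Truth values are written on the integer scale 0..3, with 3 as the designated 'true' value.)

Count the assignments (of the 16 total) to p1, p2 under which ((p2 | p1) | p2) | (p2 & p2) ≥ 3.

p1 = 0, p2 = 0 ↦ 0  <
p1 = 0, p2 = 1 ↦ 1  <
p1 = 0, p2 = 2 ↦ 2  <
p1 = 0, p2 = 3 ↦ 3  ≥
p1 = 1, p2 = 0 ↦ 1  <
p1 = 1, p2 = 1 ↦ 1  <
p1 = 1, p2 = 2 ↦ 2  <
p1 = 1, p2 = 3 ↦ 3  ≥
p1 = 2, p2 = 0 ↦ 2  <
p1 = 2, p2 = 1 ↦ 2  <
p1 = 2, p2 = 2 ↦ 2  <
p1 = 2, p2 = 3 ↦ 3  ≥
p1 = 3, p2 = 0 ↦ 3  ≥
p1 = 3, p2 = 1 ↦ 3  ≥
p1 = 3, p2 = 2 ↦ 3  ≥
p1 = 3, p2 = 3 ↦ 3  ≥
So 7 of the 16 assignments meet the threshold.

7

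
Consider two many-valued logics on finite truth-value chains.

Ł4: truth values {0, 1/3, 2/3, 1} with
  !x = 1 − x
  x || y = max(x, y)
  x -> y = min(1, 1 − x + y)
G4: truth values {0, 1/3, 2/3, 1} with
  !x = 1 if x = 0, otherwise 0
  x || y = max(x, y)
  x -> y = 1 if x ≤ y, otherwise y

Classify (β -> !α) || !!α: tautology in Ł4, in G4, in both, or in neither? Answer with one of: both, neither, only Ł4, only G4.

In Ł4: at α = 1/3, β = 1 the value is 2/3 — not a tautology.
In G4: every assignment gives 1 — tautology.

only G4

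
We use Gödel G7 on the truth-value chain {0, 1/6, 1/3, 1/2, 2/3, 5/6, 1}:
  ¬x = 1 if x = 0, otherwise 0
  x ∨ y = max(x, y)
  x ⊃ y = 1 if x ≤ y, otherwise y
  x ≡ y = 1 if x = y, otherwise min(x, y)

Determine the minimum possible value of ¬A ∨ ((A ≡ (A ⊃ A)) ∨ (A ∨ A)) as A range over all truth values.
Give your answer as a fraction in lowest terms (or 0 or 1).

1/6

Take A = 1/6:
¬A = ¬1/6 = 0
A ⊃ A = 1/6 ⊃ 1/6 = 1
A ≡ (A ⊃ A) = 1/6 ≡ 1 = 1/6
A ∨ A = 1/6 ∨ 1/6 = 1/6
(A ≡ (A ⊃ A)) ∨ (A ∨ A) = 1/6 ∨ 1/6 = 1/6
¬A ∨ ((A ≡ (A ⊃ A)) ∨ (A ∨ A)) = 0 ∨ 1/6 = 1/6
No assignment yields a value below 1/6, so this is the minimum.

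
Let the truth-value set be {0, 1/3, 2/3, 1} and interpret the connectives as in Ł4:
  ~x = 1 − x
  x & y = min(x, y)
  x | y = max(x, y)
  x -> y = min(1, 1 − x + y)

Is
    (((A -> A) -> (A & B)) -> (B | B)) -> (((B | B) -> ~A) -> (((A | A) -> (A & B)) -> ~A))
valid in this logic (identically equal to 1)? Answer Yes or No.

Counterexample: take A = 1/3, B = 1/3.
A -> A = 1/3 -> 1/3 = 1
A & B = 1/3 & 1/3 = 1/3
(A -> A) -> (A & B) = 1 -> 1/3 = 1/3
B | B = 1/3 | 1/3 = 1/3
((A -> A) -> (A & B)) -> (B | B) = 1/3 -> 1/3 = 1
B | B = 1/3 | 1/3 = 1/3
~A = ~1/3 = 2/3
(B | B) -> ~A = 1/3 -> 2/3 = 1
A | A = 1/3 | 1/3 = 1/3
A & B = 1/3 & 1/3 = 1/3
(A | A) -> (A & B) = 1/3 -> 1/3 = 1
~A = ~1/3 = 2/3
((A | A) -> (A & B)) -> ~A = 1 -> 2/3 = 2/3
((B | B) -> ~A) -> (((A | A) -> (A & B)) -> ~A) = 1 -> 2/3 = 2/3
(((A -> A) -> (A & B)) -> (B | B)) -> (((B | B) -> ~A) -> (((A | A) -> (A & B)) -> ~A)) = 1 -> 2/3 = 2/3
This gives 2/3 ≠ 1.

No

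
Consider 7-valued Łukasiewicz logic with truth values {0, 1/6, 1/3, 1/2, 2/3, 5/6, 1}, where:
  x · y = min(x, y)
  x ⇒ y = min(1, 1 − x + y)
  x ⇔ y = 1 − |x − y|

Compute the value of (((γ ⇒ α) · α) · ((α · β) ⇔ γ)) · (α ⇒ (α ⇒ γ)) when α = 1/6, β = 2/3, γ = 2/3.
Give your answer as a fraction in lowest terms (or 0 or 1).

1/6

γ ⇒ α = 2/3 ⇒ 1/6 = 1/2
(γ ⇒ α) · α = 1/2 · 1/6 = 1/6
α · β = 1/6 · 2/3 = 1/6
(α · β) ⇔ γ = 1/6 ⇔ 2/3 = 1/2
((γ ⇒ α) · α) · ((α · β) ⇔ γ) = 1/6 · 1/2 = 1/6
α ⇒ γ = 1/6 ⇒ 2/3 = 1
α ⇒ (α ⇒ γ) = 1/6 ⇒ 1 = 1
(((γ ⇒ α) · α) · ((α · β) ⇔ γ)) · (α ⇒ (α ⇒ γ)) = 1/6 · 1 = 1/6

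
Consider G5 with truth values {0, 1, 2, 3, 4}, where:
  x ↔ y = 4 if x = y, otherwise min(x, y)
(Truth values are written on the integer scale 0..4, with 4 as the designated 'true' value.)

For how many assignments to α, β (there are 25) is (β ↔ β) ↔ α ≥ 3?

value 4: 5 assignments (counts)
value 3: 5 assignments (counts)
value 2: 5 assignments
value 1: 5 assignments
value 0: 5 assignments
So 10 of the 25 assignments meet the threshold.

10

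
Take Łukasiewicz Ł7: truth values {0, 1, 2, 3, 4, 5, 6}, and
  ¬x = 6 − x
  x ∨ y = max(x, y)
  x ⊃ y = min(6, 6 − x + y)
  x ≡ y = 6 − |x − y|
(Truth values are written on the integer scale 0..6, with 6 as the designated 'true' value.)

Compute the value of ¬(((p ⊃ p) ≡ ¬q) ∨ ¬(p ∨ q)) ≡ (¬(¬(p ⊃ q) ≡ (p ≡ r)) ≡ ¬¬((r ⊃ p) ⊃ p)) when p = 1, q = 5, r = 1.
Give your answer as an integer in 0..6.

2

p ⊃ p = 1 ⊃ 1 = 6
¬q = ¬5 = 1
(p ⊃ p) ≡ ¬q = 6 ≡ 1 = 1
p ∨ q = 1 ∨ 5 = 5
¬(p ∨ q) = ¬5 = 1
((p ⊃ p) ≡ ¬q) ∨ ¬(p ∨ q) = 1 ∨ 1 = 1
¬(((p ⊃ p) ≡ ¬q) ∨ ¬(p ∨ q)) = ¬1 = 5
p ⊃ q = 1 ⊃ 5 = 6
¬(p ⊃ q) = ¬6 = 0
p ≡ r = 1 ≡ 1 = 6
¬(p ⊃ q) ≡ (p ≡ r) = 0 ≡ 6 = 0
¬(¬(p ⊃ q) ≡ (p ≡ r)) = ¬0 = 6
r ⊃ p = 1 ⊃ 1 = 6
(r ⊃ p) ⊃ p = 6 ⊃ 1 = 1
¬((r ⊃ p) ⊃ p) = ¬1 = 5
¬¬((r ⊃ p) ⊃ p) = ¬5 = 1
¬(¬(p ⊃ q) ≡ (p ≡ r)) ≡ ¬¬((r ⊃ p) ⊃ p) = 6 ≡ 1 = 1
¬(((p ⊃ p) ≡ ¬q) ∨ ¬(p ∨ q)) ≡ (¬(¬(p ⊃ q) ≡ (p ≡ r)) ≡ ¬¬((r ⊃ p) ⊃ p)) = 5 ≡ 1 = 2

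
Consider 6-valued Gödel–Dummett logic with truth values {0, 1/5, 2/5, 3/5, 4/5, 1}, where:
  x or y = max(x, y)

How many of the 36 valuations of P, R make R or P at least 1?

value 1: 11 assignments (counts)
value 4/5: 9 assignments
value 3/5: 7 assignments
value 2/5: 5 assignments
value 1/5: 3 assignments
value 0: 1 assignment
So 11 of the 36 assignments meet the threshold.

11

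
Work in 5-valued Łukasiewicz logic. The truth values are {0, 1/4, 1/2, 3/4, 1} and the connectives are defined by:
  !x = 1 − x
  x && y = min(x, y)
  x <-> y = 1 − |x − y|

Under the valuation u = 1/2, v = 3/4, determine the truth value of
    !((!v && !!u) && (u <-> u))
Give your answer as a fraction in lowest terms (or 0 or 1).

!v = !3/4 = 1/4
!u = !1/2 = 1/2
!!u = !1/2 = 1/2
!v && !!u = 1/4 && 1/2 = 1/4
u <-> u = 1/2 <-> 1/2 = 1
(!v && !!u) && (u <-> u) = 1/4 && 1 = 1/4
!((!v && !!u) && (u <-> u)) = !1/4 = 3/4

3/4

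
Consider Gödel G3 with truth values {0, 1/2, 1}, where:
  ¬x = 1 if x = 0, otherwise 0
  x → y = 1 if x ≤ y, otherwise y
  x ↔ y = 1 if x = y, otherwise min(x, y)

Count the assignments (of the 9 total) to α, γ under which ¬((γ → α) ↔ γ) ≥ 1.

5

α = 0, γ = 0 ↦ 1  ≥
α = 0, γ = 1/2 ↦ 1  ≥
α = 0, γ = 1 ↦ 1  ≥
α = 1/2, γ = 0 ↦ 1  ≥
α = 1/2, γ = 1/2 ↦ 0  <
α = 1/2, γ = 1 ↦ 0  <
α = 1, γ = 0 ↦ 1  ≥
α = 1, γ = 1/2 ↦ 0  <
α = 1, γ = 1 ↦ 0  <
So 5 of the 9 assignments meet the threshold.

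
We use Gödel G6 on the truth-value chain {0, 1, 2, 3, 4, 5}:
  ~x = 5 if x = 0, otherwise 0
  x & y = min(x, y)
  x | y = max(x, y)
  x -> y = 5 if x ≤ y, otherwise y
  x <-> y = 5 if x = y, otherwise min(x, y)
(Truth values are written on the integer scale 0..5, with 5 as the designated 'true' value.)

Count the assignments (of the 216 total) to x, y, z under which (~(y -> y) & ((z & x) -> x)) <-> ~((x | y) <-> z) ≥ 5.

value 5: 176 assignments (counts)
value 0: 40 assignments
So 176 of the 216 assignments meet the threshold.

176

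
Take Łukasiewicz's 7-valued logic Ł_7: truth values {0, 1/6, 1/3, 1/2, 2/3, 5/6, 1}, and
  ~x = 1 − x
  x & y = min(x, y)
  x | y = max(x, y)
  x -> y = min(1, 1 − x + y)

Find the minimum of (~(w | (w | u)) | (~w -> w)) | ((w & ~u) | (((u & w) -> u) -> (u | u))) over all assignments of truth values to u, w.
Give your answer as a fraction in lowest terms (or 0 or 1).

Take u = 1/2, w = 0:
w | u = 0 | 1/2 = 1/2
w | (w | u) = 0 | 1/2 = 1/2
~(w | (w | u)) = ~1/2 = 1/2
~w = ~0 = 1
~w -> w = 1 -> 0 = 0
~(w | (w | u)) | (~w -> w) = 1/2 | 0 = 1/2
~u = ~1/2 = 1/2
w & ~u = 0 & 1/2 = 0
u & w = 1/2 & 0 = 0
(u & w) -> u = 0 -> 1/2 = 1
u | u = 1/2 | 1/2 = 1/2
((u & w) -> u) -> (u | u) = 1 -> 1/2 = 1/2
(w & ~u) | (((u & w) -> u) -> (u | u)) = 0 | 1/2 = 1/2
(~(w | (w | u)) | (~w -> w)) | ((w & ~u) | (((u & w) -> u) -> (u | u))) = 1/2 | 1/2 = 1/2
No assignment yields a value below 1/2, so this is the minimum.

1/2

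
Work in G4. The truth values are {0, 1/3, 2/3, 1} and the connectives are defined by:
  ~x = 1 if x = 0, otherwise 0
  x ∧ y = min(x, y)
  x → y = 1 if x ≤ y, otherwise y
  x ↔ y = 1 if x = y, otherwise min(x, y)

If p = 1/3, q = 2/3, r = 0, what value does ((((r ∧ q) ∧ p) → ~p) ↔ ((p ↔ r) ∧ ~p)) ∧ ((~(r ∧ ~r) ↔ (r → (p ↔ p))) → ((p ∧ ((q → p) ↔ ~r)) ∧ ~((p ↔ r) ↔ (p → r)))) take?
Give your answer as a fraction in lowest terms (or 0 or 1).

0

r ∧ q = 0 ∧ 2/3 = 0
(r ∧ q) ∧ p = 0 ∧ 1/3 = 0
~p = ~1/3 = 0
((r ∧ q) ∧ p) → ~p = 0 → 0 = 1
p ↔ r = 1/3 ↔ 0 = 0
~p = ~1/3 = 0
(p ↔ r) ∧ ~p = 0 ∧ 0 = 0
(((r ∧ q) ∧ p) → ~p) ↔ ((p ↔ r) ∧ ~p) = 1 ↔ 0 = 0
~r = ~0 = 1
r ∧ ~r = 0 ∧ 1 = 0
~(r ∧ ~r) = ~0 = 1
p ↔ p = 1/3 ↔ 1/3 = 1
r → (p ↔ p) = 0 → 1 = 1
~(r ∧ ~r) ↔ (r → (p ↔ p)) = 1 ↔ 1 = 1
q → p = 2/3 → 1/3 = 1/3
~r = ~0 = 1
(q → p) ↔ ~r = 1/3 ↔ 1 = 1/3
p ∧ ((q → p) ↔ ~r) = 1/3 ∧ 1/3 = 1/3
p ↔ r = 1/3 ↔ 0 = 0
p → r = 1/3 → 0 = 0
(p ↔ r) ↔ (p → r) = 0 ↔ 0 = 1
~((p ↔ r) ↔ (p → r)) = ~1 = 0
(p ∧ ((q → p) ↔ ~r)) ∧ ~((p ↔ r) ↔ (p → r)) = 1/3 ∧ 0 = 0
(~(r ∧ ~r) ↔ (r → (p ↔ p))) → ((p ∧ ((q → p) ↔ ~r)) ∧ ~((p ↔ r) ↔ (p → r))) = 1 → 0 = 0
((((r ∧ q) ∧ p) → ~p) ↔ ((p ↔ r) ∧ ~p)) ∧ ((~(r ∧ ~r) ↔ (r → (p ↔ p))) → ((p ∧ ((q → p) ↔ ~r)) ∧ ~((p ↔ r) ↔ (p → r)))) = 0 ∧ 0 = 0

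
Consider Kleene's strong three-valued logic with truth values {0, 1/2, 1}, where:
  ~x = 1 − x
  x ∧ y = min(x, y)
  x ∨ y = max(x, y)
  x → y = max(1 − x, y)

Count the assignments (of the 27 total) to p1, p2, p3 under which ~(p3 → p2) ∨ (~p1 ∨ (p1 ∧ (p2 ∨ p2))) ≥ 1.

value 1: 14 assignments (counts)
value 1/2: 12 assignments
value 0: 1 assignment
So 14 of the 27 assignments meet the threshold.

14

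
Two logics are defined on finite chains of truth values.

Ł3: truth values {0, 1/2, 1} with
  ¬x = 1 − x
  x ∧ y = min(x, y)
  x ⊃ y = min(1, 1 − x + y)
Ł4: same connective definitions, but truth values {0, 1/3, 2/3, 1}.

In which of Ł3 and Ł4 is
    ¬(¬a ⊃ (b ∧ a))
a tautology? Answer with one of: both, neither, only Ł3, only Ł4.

In Ł3: at a = 1/2, b = 0 the value is 1/2 — not a tautology.
In Ł4: at a = 1/3, b = 0 the value is 2/3 — not a tautology.

neither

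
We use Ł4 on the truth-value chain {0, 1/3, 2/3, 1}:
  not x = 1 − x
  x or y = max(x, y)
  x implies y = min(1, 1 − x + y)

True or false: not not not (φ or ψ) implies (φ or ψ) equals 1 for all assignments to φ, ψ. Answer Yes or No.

No

Counterexample: take φ = 0, ψ = 0.
φ or ψ = 0 or 0 = 0
not (φ or ψ) = not 0 = 1
not not (φ or ψ) = not 1 = 0
not not not (φ or ψ) = not 0 = 1
not not not (φ or ψ) implies (φ or ψ) = 1 implies 0 = 0
This gives 0 ≠ 1.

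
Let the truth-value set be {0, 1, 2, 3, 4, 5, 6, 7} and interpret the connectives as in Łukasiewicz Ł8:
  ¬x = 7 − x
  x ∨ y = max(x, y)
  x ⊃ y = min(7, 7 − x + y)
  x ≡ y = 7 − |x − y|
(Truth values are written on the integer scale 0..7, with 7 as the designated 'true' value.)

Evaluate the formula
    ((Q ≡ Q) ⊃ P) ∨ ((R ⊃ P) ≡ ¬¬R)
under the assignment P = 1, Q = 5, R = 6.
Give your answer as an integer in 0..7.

Q ≡ Q = 5 ≡ 5 = 7
(Q ≡ Q) ⊃ P = 7 ⊃ 1 = 1
R ⊃ P = 6 ⊃ 1 = 2
¬R = ¬6 = 1
¬¬R = ¬1 = 6
(R ⊃ P) ≡ ¬¬R = 2 ≡ 6 = 3
((Q ≡ Q) ⊃ P) ∨ ((R ⊃ P) ≡ ¬¬R) = 1 ∨ 3 = 3

3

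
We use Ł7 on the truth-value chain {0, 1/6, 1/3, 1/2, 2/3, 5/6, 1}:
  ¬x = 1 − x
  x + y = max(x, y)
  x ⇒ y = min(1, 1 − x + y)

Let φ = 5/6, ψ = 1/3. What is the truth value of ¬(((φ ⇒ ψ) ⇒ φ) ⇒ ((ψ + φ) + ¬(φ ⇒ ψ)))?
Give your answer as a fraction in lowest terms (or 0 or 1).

φ ⇒ ψ = 5/6 ⇒ 1/3 = 1/2
(φ ⇒ ψ) ⇒ φ = 1/2 ⇒ 5/6 = 1
ψ + φ = 1/3 + 5/6 = 5/6
φ ⇒ ψ = 5/6 ⇒ 1/3 = 1/2
¬(φ ⇒ ψ) = ¬1/2 = 1/2
(ψ + φ) + ¬(φ ⇒ ψ) = 5/6 + 1/2 = 5/6
((φ ⇒ ψ) ⇒ φ) ⇒ ((ψ + φ) + ¬(φ ⇒ ψ)) = 1 ⇒ 5/6 = 5/6
¬(((φ ⇒ ψ) ⇒ φ) ⇒ ((ψ + φ) + ¬(φ ⇒ ψ))) = ¬5/6 = 1/6

1/6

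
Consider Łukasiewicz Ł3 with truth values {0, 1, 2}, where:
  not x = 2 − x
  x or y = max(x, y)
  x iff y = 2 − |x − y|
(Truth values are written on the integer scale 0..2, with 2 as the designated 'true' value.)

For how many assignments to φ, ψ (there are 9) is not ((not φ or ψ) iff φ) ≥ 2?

4

φ = 0, ψ = 0 ↦ 2  ≥
φ = 0, ψ = 1 ↦ 2  ≥
φ = 0, ψ = 2 ↦ 2  ≥
φ = 1, ψ = 0 ↦ 0  <
φ = 1, ψ = 1 ↦ 0  <
φ = 1, ψ = 2 ↦ 1  <
φ = 2, ψ = 0 ↦ 2  ≥
φ = 2, ψ = 1 ↦ 1  <
φ = 2, ψ = 2 ↦ 0  <
So 4 of the 9 assignments meet the threshold.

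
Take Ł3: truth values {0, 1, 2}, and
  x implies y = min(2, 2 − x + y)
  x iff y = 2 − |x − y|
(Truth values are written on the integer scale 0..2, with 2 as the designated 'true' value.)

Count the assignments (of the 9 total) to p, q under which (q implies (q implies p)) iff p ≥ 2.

p = 0, q = 0 ↦ 0  <
p = 0, q = 1 ↦ 0  <
p = 0, q = 2 ↦ 2  ≥
p = 1, q = 0 ↦ 1  <
p = 1, q = 1 ↦ 1  <
p = 1, q = 2 ↦ 2  ≥
p = 2, q = 0 ↦ 2  ≥
p = 2, q = 1 ↦ 2  ≥
p = 2, q = 2 ↦ 2  ≥
So 5 of the 9 assignments meet the threshold.

5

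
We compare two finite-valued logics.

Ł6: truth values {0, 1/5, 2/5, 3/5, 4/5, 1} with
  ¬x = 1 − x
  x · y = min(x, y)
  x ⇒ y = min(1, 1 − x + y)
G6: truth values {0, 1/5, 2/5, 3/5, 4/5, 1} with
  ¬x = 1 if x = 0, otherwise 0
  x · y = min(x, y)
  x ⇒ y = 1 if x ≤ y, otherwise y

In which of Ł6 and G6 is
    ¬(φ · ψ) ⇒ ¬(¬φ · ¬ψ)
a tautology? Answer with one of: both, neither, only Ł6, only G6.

neither

In Ł6: at φ = 0, ψ = 0 the value is 0 — not a tautology.
In G6: at φ = 0, ψ = 0 the value is 0 — not a tautology.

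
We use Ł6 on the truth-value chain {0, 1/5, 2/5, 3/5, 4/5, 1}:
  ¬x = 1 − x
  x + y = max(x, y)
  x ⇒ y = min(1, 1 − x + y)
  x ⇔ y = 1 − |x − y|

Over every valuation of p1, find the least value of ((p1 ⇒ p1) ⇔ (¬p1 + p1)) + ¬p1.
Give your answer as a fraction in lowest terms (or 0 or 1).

Take p1 = 2/5:
p1 ⇒ p1 = 2/5 ⇒ 2/5 = 1
¬p1 = ¬2/5 = 3/5
¬p1 + p1 = 3/5 + 2/5 = 3/5
(p1 ⇒ p1) ⇔ (¬p1 + p1) = 1 ⇔ 3/5 = 3/5
¬p1 = ¬2/5 = 3/5
((p1 ⇒ p1) ⇔ (¬p1 + p1)) + ¬p1 = 3/5 + 3/5 = 3/5
No assignment yields a value below 3/5, so this is the minimum.

3/5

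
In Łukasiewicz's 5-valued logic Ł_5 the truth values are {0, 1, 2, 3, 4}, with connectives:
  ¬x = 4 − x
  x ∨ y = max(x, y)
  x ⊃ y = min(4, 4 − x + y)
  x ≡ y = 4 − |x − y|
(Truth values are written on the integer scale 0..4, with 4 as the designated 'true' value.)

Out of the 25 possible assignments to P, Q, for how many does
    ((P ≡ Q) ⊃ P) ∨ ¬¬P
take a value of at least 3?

value 4: 13 assignments (counts)
value 3: 5 assignments (counts)
value 2: 4 assignments
value 1: 2 assignments
value 0: 1 assignment
So 18 of the 25 assignments meet the threshold.

18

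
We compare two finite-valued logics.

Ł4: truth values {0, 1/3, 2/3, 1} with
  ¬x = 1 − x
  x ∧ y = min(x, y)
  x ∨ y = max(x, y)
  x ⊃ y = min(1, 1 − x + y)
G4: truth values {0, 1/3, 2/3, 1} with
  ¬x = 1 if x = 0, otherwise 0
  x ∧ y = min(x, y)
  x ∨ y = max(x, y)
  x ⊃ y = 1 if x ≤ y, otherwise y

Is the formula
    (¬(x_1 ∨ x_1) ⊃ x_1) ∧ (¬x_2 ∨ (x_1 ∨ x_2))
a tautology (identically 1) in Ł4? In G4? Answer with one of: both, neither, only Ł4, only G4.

In Ł4: at x_1 = 0, x_2 = 0 the value is 0 — not a tautology.
In G4: at x_1 = 0, x_2 = 0 the value is 0 — not a tautology.

neither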